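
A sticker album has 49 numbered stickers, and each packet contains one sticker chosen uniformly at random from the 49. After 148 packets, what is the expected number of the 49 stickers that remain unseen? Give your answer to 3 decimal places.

2.317

For each sticker, P(unseen after 148) = (48/49)^148 = 0.0473.
By linearity of expectation, E[unseen] = 49·(48/49)^148 = 2.3168.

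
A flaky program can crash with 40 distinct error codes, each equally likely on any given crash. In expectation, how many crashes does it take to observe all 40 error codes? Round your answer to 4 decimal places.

171.1417

The wait to go from k to k+1 distinct error codes is geometric with mean 40/(40-k).
E[T] = 40/40 + 40/39 + 40/38 + ... + 40/2 + 40/1 = 40·H_{40}.
H_{40} = 4.27854, so E[T] = 171.14172.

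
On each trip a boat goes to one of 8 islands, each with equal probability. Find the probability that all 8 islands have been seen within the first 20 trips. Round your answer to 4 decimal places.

By inclusion–exclusion over which islands are missing,
P(all seen) = Σ_{j=0}^{8} (-1)^j C(8,j)((8-j)/8)^20
= 1.00000 - 0.55367 + 0.08879 - 0.00463 + 0.00007 - 0.00000 + 0.00000 - 0.00000 + 0.00000
= 0.53056.

0.5306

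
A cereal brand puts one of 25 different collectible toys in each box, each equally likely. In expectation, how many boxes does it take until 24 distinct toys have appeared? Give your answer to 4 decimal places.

70.3990

Going from k to k+1 distinct takes a geometric number of boxes with mean 25/(25-k).
Sum over k = 0,...,23: E = 25/25 + 25/24 + 25/23 + ... + 25/3 + 25/2 = 70.39895.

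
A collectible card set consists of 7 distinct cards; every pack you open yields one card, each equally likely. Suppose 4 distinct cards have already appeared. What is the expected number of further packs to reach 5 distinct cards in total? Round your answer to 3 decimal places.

The wait to go from k to k+1 distinct cards is geometric with mean 7/(7-k).
Only the k = 4 term is needed: E = 7/3 = 2.3333.

2.333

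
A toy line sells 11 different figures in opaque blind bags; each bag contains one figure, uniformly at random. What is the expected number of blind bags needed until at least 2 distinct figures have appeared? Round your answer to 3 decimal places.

With k distinct figures already seen, the next new one arrives after an expected 11/(11-k) blind bags.
Sum over k = 0,...,1: E = 11/11 + 11/10 = 2.1000.

2.100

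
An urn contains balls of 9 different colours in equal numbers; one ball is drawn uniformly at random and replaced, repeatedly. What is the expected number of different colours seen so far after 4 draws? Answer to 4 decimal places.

For each colour, P(seen in 4 draws) = 1 - (8/9)^4 = 0.37570.
By linearity of expectation, E[distinct seen] = 9·(1 - (8/9)^4) = 3.38134.

3.3813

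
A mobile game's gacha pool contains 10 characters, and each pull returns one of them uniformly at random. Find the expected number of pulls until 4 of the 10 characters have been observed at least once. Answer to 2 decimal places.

4.79

With k distinct characters already seen, the next new one arrives after an expected 10/(10-k) pulls.
Sum over k = 0,...,3: E = 10/10 + 10/9 + 10/8 + 10/7 = 4.790.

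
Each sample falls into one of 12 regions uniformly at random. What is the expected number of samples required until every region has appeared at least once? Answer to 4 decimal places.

37.2385

The wait to go from k to k+1 distinct regions is geometric with mean 12/(12-k).
E[T] = 12/12 + 12/11 + 12/10 + ... + 12/2 + 12/1 = 12·H_{12}.
H_{12} = 3.10321, so E[T] = 37.23853.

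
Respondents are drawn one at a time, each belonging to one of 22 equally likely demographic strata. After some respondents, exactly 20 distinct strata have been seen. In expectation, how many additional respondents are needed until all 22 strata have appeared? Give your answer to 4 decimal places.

The wait to go from k to k+1 distinct strata is geometric with mean 22/(22-k).
Sum over k = 20,...,21: E = 22/2 + 22/1 = 33.00000.

33.0000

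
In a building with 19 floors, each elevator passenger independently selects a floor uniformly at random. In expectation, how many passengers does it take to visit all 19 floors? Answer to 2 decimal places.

After k distinct floors have appeared, the next passenger gives a new one with probability (19-k)/19, so the expected wait for the (k+1)-th is 19/(19-k).
E[T] = 19/19 + 19/18 + 19/17 + ... + 19/2 + 19/1 = 19·H_{19}.
H_{19} = 3.548, so E[T] = 67.407.

67.41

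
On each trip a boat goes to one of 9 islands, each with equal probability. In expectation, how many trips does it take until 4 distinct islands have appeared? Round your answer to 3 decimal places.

Going from k to k+1 distinct takes a geometric number of trips with mean 9/(9-k).
Sum over k = 0,...,3: E = 9/9 + 9/8 + 9/7 + 9/6 = 4.9107.

4.911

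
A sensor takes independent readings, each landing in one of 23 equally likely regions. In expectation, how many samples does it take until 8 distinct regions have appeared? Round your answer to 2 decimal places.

With k distinct regions already seen, the next new one arrives after an expected 23/(23-k) samples.
Sum over k = 0,...,7: E = 23/23 + 23/22 + 23/21 + ... + 23/17 + 23/16 = 9.569.

9.57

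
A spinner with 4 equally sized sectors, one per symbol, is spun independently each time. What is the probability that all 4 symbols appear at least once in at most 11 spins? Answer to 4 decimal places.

0.8340

Let A_i be the event that symbol i is missing after 11 spins. By inclusion–exclusion on the A_i,
P(all seen) = Σ_{j=0}^{4} (-1)^j C(4,j)((4-j)/4)^11
= 1.00000 - 0.16894 + 0.00293 - 0.00000 + 0.00000
= 0.83399.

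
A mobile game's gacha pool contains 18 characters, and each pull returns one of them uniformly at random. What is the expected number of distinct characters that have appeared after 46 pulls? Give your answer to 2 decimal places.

For each character, P(seen in 46 pulls) = 1 - (17/18)^46 = 0.928.
By linearity of expectation, E[distinct seen] = 18·(1 - (17/18)^46) = 16.702.

16.70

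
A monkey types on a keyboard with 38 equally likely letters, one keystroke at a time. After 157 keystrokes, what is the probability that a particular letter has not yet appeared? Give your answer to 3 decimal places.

0.015

Each keystroke misses the fixed letter with probability (38-1)/38 = 37/38, independently.
P(still missing after 157) = (37/38)^157 = 0.0152.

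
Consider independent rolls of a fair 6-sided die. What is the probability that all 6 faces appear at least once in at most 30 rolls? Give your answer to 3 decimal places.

0.975

Let A_i be the event that face i is missing after 30 rolls. By inclusion–exclusion on the A_i,
P(all seen) = Σ_{j=0}^{6} (-1)^j C(6,j)((6-j)/6)^30
= 1.0000 - 0.0253 + 0.0001 - 0.0000 + 0.0000 - 0.0000 + 0.0000
= 0.9748.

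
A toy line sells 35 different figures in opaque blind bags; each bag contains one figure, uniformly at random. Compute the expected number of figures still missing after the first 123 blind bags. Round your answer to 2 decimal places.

0.99

For each figure, P(unseen after 123) = (34/35)^123 = 0.028.
By linearity of expectation, E[unseen] = 35·(34/35)^123 = 0.990.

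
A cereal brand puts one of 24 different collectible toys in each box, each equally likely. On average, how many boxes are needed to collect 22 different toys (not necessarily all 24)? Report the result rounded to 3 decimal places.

Going from k to k+1 distinct takes a geometric number of boxes with mean 24/(24-k).
Sum over k = 0,...,21: E = 24/24 + 24/23 + 24/22 + ... + 24/4 + 24/3 = 54.6230.

54.623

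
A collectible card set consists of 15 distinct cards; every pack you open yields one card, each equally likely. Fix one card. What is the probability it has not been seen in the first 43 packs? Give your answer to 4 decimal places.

0.0515

Each pack misses the fixed card with probability (15-1)/15 = 14/15, independently.
P(still missing after 43) = (14/15)^43 = 0.05147.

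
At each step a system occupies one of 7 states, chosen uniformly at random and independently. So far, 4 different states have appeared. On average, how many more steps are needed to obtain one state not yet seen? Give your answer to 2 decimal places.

The number of steps until the next new state is geometric with success probability 3/7, so its mean is 7/3.
E = 7/3 = 2.333.

2.33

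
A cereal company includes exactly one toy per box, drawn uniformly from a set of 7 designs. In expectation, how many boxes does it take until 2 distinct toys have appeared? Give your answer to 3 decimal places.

Going from k to k+1 distinct takes a geometric number of boxes with mean 7/(7-k).
Sum over k = 0,...,1: E = 7/7 + 7/6 = 2.1667.

2.167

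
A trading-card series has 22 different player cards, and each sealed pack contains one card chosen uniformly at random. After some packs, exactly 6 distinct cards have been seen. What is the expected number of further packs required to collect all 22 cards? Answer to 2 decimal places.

74.38

With k distinct cards already seen, the next new one takes an expected 22/(22-k) packs.
Sum over k = 6,...,21: E = 22/16 + 22/15 + 22/14 + ... + 22/2 + 22/1 = 74.376.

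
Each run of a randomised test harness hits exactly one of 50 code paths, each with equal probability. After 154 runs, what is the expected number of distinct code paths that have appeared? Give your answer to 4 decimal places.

47.7727

For each code path, P(seen in 154 runs) = 1 - (49/50)^154 = 0.95545.
By linearity of expectation, E[distinct seen] = 50·(1 - (49/50)^154) = 47.77266.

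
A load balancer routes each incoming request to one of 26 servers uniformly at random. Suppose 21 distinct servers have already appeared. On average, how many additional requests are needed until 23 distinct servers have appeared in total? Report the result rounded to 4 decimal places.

With k distinct servers already seen, the next new one takes an expected 26/(26-k) requests.
Sum over k = 21,...,22: E = 26/5 + 26/4 = 11.70000.

11.7000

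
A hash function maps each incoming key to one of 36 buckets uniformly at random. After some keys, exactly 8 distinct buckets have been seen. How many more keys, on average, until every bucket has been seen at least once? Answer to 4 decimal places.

With k distinct buckets already seen, the next new one takes an expected 36/(36-k) keys.
Sum over k = 8,...,35: E = 36/28 + 36/27 + 36/26 + ... + 36/2 + 36/1 = 141.37816.

141.3782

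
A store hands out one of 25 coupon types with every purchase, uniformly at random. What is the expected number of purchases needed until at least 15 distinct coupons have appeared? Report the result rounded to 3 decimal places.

22.175

Going from k to k+1 distinct takes a geometric number of purchases with mean 25/(25-k).
Sum over k = 0,...,14: E = 25/25 + 25/24 + 25/23 + ... + 25/12 + 25/11 = 22.1747.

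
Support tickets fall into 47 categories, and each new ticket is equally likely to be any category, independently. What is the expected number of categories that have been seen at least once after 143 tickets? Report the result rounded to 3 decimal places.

For each category, P(seen in 143 tickets) = 1 - (46/47)^143 = 0.9538.
By linearity of expectation, E[distinct seen] = 47·(1 - (46/47)^143) = 44.8299.

44.830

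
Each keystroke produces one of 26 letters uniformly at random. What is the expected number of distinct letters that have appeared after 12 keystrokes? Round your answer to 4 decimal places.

9.7605

For each letter, P(seen in 12 keystrokes) = 1 - (25/26)^12 = 0.37540.
By linearity of expectation, E[distinct seen] = 26·(1 - (25/26)^12) = 9.76048.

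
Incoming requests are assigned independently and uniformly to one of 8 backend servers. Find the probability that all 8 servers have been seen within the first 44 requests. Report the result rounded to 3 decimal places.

0.978

By inclusion–exclusion over which servers are missing,
P(all seen) = Σ_{j=0}^{8} (-1)^j C(8,j)((8-j)/8)^44
= 1.0000 - 0.0225 + 0.0001 - 0.0000 + 0.0000 - 0.0000 + 0.0000 - 0.0000 + 0.0000
= 0.9776.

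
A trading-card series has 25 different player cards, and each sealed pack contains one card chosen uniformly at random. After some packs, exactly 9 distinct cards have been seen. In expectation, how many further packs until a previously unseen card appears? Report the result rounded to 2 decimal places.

The number of packs until the next new card is geometric with success probability 16/25, so its mean is 25/16.
E = 25/16 = 1.563.

1.56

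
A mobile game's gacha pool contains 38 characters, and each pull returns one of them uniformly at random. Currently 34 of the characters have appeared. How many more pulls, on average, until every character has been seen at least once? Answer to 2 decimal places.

From k distinct to k+1 distinct takes on average 38/(38-k) pulls.
Sum over k = 34,...,37: E = 38/4 + 38/3 + 38/2 + 38/1 = 79.167.

79.17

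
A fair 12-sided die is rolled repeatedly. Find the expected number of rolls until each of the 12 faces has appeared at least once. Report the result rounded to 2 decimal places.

37.24

Split into phases: going from k distinct to k+1 distinct takes on average 12/(12-k) rolls.
E[T] = 12/12 + 12/11 + 12/10 + ... + 12/2 + 12/1 = 12·H_{12}.
H_{12} = 3.103, so E[T] = 37.239.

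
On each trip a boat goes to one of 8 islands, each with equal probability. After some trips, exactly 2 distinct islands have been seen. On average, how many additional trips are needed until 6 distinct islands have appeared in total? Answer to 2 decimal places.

7.60

The wait to go from k to k+1 distinct islands is geometric with mean 8/(8-k).
Sum over k = 2,...,5: E = 8/6 + 8/5 + 8/4 + 8/3 = 7.600.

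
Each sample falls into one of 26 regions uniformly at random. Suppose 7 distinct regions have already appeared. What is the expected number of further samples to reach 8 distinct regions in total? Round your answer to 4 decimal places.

1.3684

From k distinct to k+1 distinct takes on average 26/(26-k) samples.
Only the k = 7 term is needed: E = 26/19 = 1.36842.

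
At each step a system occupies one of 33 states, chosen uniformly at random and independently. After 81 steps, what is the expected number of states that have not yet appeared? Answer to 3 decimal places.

2.729

For each state, P(unseen after 81) = (32/33)^81 = 0.0827.
By linearity of expectation, E[unseen] = 33·(32/33)^81 = 2.7292.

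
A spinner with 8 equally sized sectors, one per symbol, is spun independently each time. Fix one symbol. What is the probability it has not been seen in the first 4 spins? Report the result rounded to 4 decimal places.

0.5862

On each spin the fixed symbol fails to appear with probability 7/8.
P(still missing after 4) = (7/8)^4 = 0.58618.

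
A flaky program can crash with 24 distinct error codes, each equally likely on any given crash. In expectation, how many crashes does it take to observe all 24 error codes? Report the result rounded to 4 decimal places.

90.6230

Split into phases: going from k distinct to k+1 distinct takes on average 24/(24-k) crashes.
E[T] = 24/24 + 24/23 + 24/22 + ... + 24/2 + 24/1 = 24·H_{24}.
H_{24} = 3.77596, so E[T] = 90.62300.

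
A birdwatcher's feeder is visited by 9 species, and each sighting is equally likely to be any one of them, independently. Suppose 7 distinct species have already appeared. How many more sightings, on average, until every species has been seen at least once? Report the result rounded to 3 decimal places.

The wait to go from k to k+1 distinct species is geometric with mean 9/(9-k).
Sum over k = 7,...,8: E = 9/2 + 9/1 = 13.5000.

13.500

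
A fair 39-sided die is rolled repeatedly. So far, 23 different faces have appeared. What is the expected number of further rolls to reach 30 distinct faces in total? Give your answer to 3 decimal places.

21.519

With k distinct faces already seen, the next new one takes an expected 39/(39-k) rolls.
Sum over k = 23,...,29: E = 39/16 + 39/15 + 39/14 + ... + 39/11 + 39/10 = 21.5187.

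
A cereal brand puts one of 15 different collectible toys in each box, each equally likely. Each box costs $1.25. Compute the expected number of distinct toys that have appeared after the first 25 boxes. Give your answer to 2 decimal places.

12.33

For each toy, P(seen in 25 boxes) = 1 - (14/15)^25 = 0.822.
By linearity of expectation, E[distinct seen] = 15·(1 - (14/15)^25) = 12.327.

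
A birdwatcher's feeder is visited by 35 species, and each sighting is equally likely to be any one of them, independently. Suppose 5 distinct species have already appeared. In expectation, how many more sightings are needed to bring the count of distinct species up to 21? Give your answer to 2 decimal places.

26.02

With k distinct species already seen, the next new one takes an expected 35/(35-k) sightings.
Sum over k = 5,...,20: E = 35/30 + 35/29 + 35/28 + ... + 35/16 + 35/15 = 26.020.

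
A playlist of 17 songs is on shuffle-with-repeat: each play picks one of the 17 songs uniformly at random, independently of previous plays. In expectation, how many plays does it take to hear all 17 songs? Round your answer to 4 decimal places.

The wait to go from k to k+1 distinct songs is geometric with mean 17/(17-k).
E[T] = 17/17 + 17/16 + 17/15 + ... + 17/2 + 17/1 = 17·H_{17}.
H_{17} = 3.43955, so E[T] = 58.47239.

58.4724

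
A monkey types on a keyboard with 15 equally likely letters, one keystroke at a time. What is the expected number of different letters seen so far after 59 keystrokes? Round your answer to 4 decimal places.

14.7440

For each letter, P(seen in 59 keystrokes) = 1 - (14/15)^59 = 0.98293.
By linearity of expectation, E[distinct seen] = 15·(1 - (14/15)^59) = 14.74399.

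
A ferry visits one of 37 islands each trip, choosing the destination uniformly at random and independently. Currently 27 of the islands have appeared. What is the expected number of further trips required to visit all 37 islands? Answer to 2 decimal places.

108.37

The wait to go from k to k+1 distinct islands is geometric with mean 37/(37-k).
Sum over k = 27,...,36: E = 37/10 + 37/9 + 37/8 + ... + 37/2 + 37/1 = 108.372.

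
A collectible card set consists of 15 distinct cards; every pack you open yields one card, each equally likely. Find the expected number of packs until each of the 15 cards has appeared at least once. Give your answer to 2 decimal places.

Split into phases: going from k distinct to k+1 distinct takes on average 15/(15-k) packs.
E[T] = 15/15 + 15/14 + 15/13 + ... + 15/2 + 15/1 = 15·H_{15}.
H_{15} = 3.318, so E[T] = 49.773.

49.77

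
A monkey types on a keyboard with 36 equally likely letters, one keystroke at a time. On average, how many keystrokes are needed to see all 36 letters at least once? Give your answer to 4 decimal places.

150.2841

After k distinct letters have appeared, the next keystroke gives a new one with probability (36-k)/36, so the expected wait for the (k+1)-th is 36/(36-k).
E[T] = 36/36 + 36/35 + 36/34 + ... + 36/2 + 36/1 = 36·H_{36}.
H_{36} = 4.17456, so E[T] = 150.28413.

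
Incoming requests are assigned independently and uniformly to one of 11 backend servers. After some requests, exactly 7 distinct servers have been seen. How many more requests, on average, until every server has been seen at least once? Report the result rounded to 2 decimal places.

With k distinct servers already seen, the next new one takes an expected 11/(11-k) requests.
Sum over k = 7,...,10: E = 11/4 + 11/3 + 11/2 + 11/1 = 22.917.

22.92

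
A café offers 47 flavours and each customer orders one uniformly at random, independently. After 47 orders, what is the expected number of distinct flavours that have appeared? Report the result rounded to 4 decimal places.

29.8953

For each flavour, P(seen in 47 orders) = 1 - (46/47)^47 = 0.63607.
By linearity of expectation, E[distinct seen] = 47·(1 - (46/47)^47) = 29.89525.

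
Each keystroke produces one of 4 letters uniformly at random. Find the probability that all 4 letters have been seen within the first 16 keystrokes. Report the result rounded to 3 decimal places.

By inclusion–exclusion over which letters are missing,
P(all seen) = Σ_{j=0}^{4} (-1)^j C(4,j)((4-j)/4)^16
= 1.0000 - 0.0401 + 0.0001 - 0.0000 + 0.0000
= 0.9600.

0.960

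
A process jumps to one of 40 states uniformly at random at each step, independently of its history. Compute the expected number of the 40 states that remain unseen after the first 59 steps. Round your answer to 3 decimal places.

For each state, P(unseen after 59) = (39/40)^59 = 0.2245.
By linearity of expectation, E[unseen] = 40·(39/40)^59 = 8.9812.

8.981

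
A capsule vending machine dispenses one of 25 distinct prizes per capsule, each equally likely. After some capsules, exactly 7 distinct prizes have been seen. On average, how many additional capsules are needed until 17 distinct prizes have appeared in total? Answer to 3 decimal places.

With k distinct prizes already seen, the next new one takes an expected 25/(25-k) capsules.
Sum over k = 7,...,16: E = 25/18 + 25/17 + 25/16 + ... + 25/10 + 25/9 = 19.4313.

19.431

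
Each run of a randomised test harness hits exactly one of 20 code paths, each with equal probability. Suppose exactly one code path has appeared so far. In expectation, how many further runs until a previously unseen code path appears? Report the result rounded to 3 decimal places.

The number of runs until the next new code path is geometric with success probability 19/20, so its mean is 20/19.
E = 20/19 = 1.0526.

1.053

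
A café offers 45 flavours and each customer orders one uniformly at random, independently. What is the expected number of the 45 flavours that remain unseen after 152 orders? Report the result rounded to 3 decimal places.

For each flavour, P(unseen after 152) = (44/45)^152 = 0.0328.
By linearity of expectation, E[unseen] = 45·(44/45)^152 = 1.4781.

1.478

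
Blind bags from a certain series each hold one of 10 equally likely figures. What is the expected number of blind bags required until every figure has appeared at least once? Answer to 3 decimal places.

29.290

After k distinct figures have appeared, the next blind bag gives a new one with probability (10-k)/10, so the expected wait for the (k+1)-th is 10/(10-k).
E[T] = 10/10 + 10/9 + 10/8 + ... + 10/2 + 10/1 = 10·H_{10}.
H_{10} = 2.9290, so E[T] = 29.2897.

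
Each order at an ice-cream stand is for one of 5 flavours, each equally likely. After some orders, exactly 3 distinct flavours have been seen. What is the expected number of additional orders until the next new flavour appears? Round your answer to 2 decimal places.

2.50

The number of orders until the next new flavour is geometric with success probability 2/5, so its mean is 5/2.
E = 5/2 = 2.500.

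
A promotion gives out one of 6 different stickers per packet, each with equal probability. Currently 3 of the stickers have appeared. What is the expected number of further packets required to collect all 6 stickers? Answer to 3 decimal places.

The wait to go from k to k+1 distinct stickers is geometric with mean 6/(6-k).
Sum over k = 3,...,5: E = 6/3 + 6/2 + 6/1 = 11.0000.

11.000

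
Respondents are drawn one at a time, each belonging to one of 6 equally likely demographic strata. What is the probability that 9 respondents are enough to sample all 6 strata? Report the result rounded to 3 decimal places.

By inclusion–exclusion over which strata are missing,
P(all seen) = Σ_{j=0}^{6} (-1)^j C(6,j)((6-j)/6)^9
= 1.0000 - 1.1628 + 0.3902 - 0.0391 + 0.0008 - 0.0000 + 0.0000
= 0.1890.

0.189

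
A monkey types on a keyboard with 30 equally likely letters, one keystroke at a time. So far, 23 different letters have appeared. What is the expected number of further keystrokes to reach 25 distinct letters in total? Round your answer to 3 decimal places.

9.286

From k distinct to k+1 distinct takes on average 30/(30-k) keystrokes.
Sum over k = 23,...,24: E = 30/7 + 30/6 = 9.2857.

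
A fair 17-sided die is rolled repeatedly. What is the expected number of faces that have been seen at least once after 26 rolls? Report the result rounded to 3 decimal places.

13.485

For each face, P(seen in 26 rolls) = 1 - (16/17)^26 = 0.7932.
By linearity of expectation, E[distinct seen] = 17·(1 - (16/17)^26) = 13.4852.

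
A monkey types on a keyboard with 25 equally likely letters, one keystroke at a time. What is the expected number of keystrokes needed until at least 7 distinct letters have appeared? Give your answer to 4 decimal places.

Going from k to k+1 distinct takes a geometric number of keystrokes with mean 25/(25-k).
Sum over k = 0,...,6: E = 25/25 + 25/24 + 25/23 + ... + 25/20 + 25/19 = 8.02125.

8.0213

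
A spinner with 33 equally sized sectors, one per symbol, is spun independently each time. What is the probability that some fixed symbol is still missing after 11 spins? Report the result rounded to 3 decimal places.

0.713

On each spin the fixed symbol fails to appear with probability 32/33.
P(still missing after 11) = (32/33)^11 = 0.7128.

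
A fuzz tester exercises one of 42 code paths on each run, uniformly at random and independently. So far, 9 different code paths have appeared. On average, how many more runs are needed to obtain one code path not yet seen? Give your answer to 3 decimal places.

The number of runs until the next new code path is geometric with success probability 33/42, so its mean is 42/33.
E = 42/33 = 1.2727.

1.273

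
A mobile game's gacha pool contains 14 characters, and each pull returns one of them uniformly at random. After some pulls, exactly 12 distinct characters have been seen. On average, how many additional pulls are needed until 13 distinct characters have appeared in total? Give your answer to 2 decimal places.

From k distinct to k+1 distinct takes on average 14/(14-k) pulls.
Only the k = 12 term is needed: E = 14/2 = 7.000.

7.00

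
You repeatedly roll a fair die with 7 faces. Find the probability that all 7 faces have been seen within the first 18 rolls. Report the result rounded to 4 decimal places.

By inclusion–exclusion over which faces are missing,
P(all seen) = Σ_{j=0}^{7} (-1)^j C(7,j)((7-j)/7)^18
= 1.00000 - 0.43657 + 0.04919 - 0.00148 + 0.00001 - 0.00000 + 0.00000 - 0.00000
= 0.61115.

0.6112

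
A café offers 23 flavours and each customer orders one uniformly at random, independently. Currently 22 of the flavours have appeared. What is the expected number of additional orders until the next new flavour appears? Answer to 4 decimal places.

Each order yields a new flavour with probability (23-22)/23 = 1/23, so the wait is geometric with mean 23/1.
E = 23/1 = 23.00000.

23.0000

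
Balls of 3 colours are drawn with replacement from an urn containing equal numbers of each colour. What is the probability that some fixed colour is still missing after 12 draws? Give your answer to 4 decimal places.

On each draw the fixed colour fails to appear with probability 2/3.
P(still missing after 12) = (2/3)^12 = 0.00771.

0.0077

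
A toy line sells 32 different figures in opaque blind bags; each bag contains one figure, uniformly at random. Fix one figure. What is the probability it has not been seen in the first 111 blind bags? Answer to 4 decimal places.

On each blind bag the fixed figure fails to appear with probability 31/32.
P(still missing after 111) = (31/32)^111 = 0.02948.

0.0295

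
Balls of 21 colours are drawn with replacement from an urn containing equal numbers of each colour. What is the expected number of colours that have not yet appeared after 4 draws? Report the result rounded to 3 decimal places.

For each colour, P(unseen after 4) = (20/21)^4 = 0.8227.
By linearity of expectation, E[unseen] = 21·(20/21)^4 = 17.2768.

17.277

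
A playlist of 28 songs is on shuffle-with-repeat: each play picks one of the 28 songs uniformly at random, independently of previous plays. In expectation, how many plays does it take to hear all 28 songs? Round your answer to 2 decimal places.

After k distinct songs have appeared, the next play gives a new one with probability (28-k)/28, so the expected wait for the (k+1)-th is 28/(28-k).
E[T] = 28/28 + 28/27 + 28/26 + ... + 28/2 + 28/1 = 28·H_{28}.
H_{28} = 3.927, so E[T] = 109.961.

109.96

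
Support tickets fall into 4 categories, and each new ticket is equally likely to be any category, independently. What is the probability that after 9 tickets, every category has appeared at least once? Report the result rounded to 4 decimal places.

0.7114

By inclusion–exclusion over which categories are missing,
P(all seen) = Σ_{j=0}^{4} (-1)^j C(4,j)((4-j)/4)^9
= 1.00000 - 0.30034 + 0.01172 - 0.00002 + 0.00000
= 0.71136.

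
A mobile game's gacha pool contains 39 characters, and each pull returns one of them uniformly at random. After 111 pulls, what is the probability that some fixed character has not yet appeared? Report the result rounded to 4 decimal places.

0.0560

Each pull misses the fixed character with probability (39-1)/39 = 38/39, independently.
P(still missing after 111) = (38/39)^111 = 0.05595.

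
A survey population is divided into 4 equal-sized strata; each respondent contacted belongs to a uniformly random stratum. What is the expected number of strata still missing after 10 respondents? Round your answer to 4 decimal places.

For each stratum, P(unseen after 10) = (3/4)^10 = 0.05631.
By linearity of expectation, E[unseen] = 4·(3/4)^10 = 0.22525.

0.2253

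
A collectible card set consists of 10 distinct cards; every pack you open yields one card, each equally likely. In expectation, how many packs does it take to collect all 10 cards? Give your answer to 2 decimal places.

After k distinct cards have appeared, the next pack gives a new one with probability (10-k)/10, so the expected wait for the (k+1)-th is 10/(10-k).
E[T] = 10/10 + 10/9 + 10/8 + ... + 10/2 + 10/1 = 10·H_{10}.
H_{10} = 2.929, so E[T] = 29.290.

29.29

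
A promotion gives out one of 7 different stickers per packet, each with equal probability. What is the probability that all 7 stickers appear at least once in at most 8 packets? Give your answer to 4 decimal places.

Let A_i be the event that sticker i is missing after 8 packets. By inclusion–exclusion on the A_i,
P(all seen) = Σ_{j=0}^{7} (-1)^j C(7,j)((7-j)/7)^8
= 1.00000 - 2.03950 + 1.42297 - 0.39789 + 0.03983 - 0.00093 + 0.00000 - 0.00000
= 0.02448.

0.0245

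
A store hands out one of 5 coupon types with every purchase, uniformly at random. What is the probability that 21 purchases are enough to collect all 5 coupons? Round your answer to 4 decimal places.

By inclusion–exclusion over which coupons are missing,
P(all seen) = Σ_{j=0}^{5} (-1)^j C(5,j)((5-j)/5)^21
= 1.00000 - 0.04612 + 0.00022 - 0.00000 + 0.00000 - 0.00000
= 0.95410.

0.9541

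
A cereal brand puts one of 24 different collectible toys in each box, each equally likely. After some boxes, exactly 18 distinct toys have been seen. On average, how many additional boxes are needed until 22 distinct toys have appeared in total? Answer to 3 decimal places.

22.800

With k distinct toys already seen, the next new one takes an expected 24/(24-k) boxes.
Sum over k = 18,...,21: E = 24/6 + 24/5 + 24/4 + 24/3 = 22.8000.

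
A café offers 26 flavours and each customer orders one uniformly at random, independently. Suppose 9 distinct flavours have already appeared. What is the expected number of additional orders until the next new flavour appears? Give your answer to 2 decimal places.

The number of orders until the next new flavour is geometric with success probability 17/26, so its mean is 26/17.
E = 26/17 = 1.529.

1.53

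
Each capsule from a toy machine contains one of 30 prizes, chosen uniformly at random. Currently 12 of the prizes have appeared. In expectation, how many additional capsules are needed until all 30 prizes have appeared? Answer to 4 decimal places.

104.8532

From k distinct to k+1 distinct takes on average 30/(30-k) capsules.
Sum over k = 12,...,29: E = 30/18 + 30/17 + 30/16 + ... + 30/2 + 30/1 = 104.85324.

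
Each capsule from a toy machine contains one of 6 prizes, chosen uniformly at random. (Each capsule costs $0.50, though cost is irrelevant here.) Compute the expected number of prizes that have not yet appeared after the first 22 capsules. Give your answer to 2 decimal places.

0.11

For each prize, P(unseen after 22) = (5/6)^22 = 0.018.
By linearity of expectation, E[unseen] = 6·(5/6)^22 = 0.109.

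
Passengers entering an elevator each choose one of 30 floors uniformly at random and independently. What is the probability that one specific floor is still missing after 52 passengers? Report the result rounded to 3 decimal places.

On each passenger the fixed floor fails to appear with probability 29/30.
P(still missing after 52) = (29/30)^52 = 0.1715.

0.172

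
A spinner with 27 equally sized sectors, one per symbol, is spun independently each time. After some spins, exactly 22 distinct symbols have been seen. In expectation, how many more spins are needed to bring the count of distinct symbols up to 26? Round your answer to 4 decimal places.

34.6500

With k distinct symbols already seen, the next new one takes an expected 27/(27-k) spins.
Sum over k = 22,...,25: E = 27/5 + 27/4 + 27/3 + 27/2 = 34.65000.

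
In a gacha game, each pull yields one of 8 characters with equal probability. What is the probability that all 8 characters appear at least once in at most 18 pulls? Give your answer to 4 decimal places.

Let A_i be the event that character i is missing after 18 pulls. By inclusion–exclusion on the A_i,
P(all seen) = Σ_{j=0}^{8} (-1)^j C(8,j)((8-j)/8)^18
= 1.00000 - 0.72316 + 0.15786 - 0.01186 + 0.00027 - 0.00000 + 0.00000 - 0.00000 + 0.00000
= 0.42310.

0.4231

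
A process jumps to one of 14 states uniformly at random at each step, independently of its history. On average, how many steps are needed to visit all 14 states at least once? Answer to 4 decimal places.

The wait to go from k to k+1 distinct states is geometric with mean 14/(14-k).
E[T] = 14/14 + 14/13 + 14/12 + ... + 14/2 + 14/1 = 14·H_{14}.
H_{14} = 3.25156, so E[T] = 45.52187.

45.5219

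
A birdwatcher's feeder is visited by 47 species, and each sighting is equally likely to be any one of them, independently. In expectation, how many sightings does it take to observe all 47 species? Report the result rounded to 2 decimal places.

After k distinct species have appeared, the next sighting gives a new one with probability (47-k)/47, so the expected wait for the (k+1)-th is 47/(47-k).
E[T] = 47/47 + 47/46 + 47/45 + ... + 47/2 + 47/1 = 47·H_{47}.
H_{47} = 4.438, so E[T] = 208.584.

208.58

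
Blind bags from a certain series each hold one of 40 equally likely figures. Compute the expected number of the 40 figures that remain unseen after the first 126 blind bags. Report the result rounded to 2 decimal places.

1.65

For each figure, P(unseen after 126) = (39/40)^126 = 0.041.
By linearity of expectation, E[unseen] = 40·(39/40)^126 = 1.647.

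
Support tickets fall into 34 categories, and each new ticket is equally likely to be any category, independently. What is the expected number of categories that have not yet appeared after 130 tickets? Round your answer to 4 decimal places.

For each category, P(unseen after 130) = (33/34)^130 = 0.02063.
By linearity of expectation, E[unseen] = 34·(33/34)^130 = 0.70151.

0.7015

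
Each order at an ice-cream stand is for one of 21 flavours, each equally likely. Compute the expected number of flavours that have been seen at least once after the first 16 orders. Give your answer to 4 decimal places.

For each flavour, P(seen in 16 orders) = 1 - (20/21)^16 = 0.54189.
By linearity of expectation, E[distinct seen] = 21·(1 - (20/21)^16) = 11.37966.

11.3797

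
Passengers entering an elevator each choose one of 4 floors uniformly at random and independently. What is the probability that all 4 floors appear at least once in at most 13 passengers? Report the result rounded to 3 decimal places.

Let A_i be the event that floor i is missing after 13 passengers. By inclusion–exclusion on the A_i,
P(all seen) = Σ_{j=0}^{4} (-1)^j C(4,j)((4-j)/4)^13
= 1.0000 - 0.0950 + 0.0007 - 0.0000 + 0.0000
= 0.9057.

0.906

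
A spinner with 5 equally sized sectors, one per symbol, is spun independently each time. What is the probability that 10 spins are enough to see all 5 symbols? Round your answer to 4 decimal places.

0.5225

By inclusion–exclusion over which symbols are missing,
P(all seen) = Σ_{j=0}^{5} (-1)^j C(5,j)((5-j)/5)^10
= 1.00000 - 0.53687 + 0.06047 - 0.00105 + 0.00000 - 0.00000
= 0.52255.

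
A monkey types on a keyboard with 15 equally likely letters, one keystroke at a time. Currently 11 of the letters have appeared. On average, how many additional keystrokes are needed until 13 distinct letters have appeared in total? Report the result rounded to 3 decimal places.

8.750

With k distinct letters already seen, the next new one takes an expected 15/(15-k) keystrokes.
Sum over k = 11,...,12: E = 15/4 + 15/3 = 8.7500.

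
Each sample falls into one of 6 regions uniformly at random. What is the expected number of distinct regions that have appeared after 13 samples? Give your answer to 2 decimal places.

For each region, P(seen in 13 samples) = 1 - (5/6)^13 = 0.907.
By linearity of expectation, E[distinct seen] = 6·(1 - (5/6)^13) = 5.439.

5.44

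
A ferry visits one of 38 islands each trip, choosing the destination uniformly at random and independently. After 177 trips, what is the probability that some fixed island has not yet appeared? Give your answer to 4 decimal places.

Each trip misses the fixed island with probability (38-1)/38 = 37/38, independently.
P(still missing after 177) = (37/38)^177 = 0.00891.

0.0089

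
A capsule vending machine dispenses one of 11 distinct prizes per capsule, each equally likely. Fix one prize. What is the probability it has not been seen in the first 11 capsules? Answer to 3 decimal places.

0.350

Each capsule misses the fixed prize with probability (11-1)/11 = 10/11, independently.
P(still missing after 11) = (10/11)^11 = 0.3505.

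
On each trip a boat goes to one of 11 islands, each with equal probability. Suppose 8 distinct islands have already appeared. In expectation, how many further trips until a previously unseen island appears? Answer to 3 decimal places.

The number of trips until the next new island is geometric with success probability 3/11, so its mean is 11/3.
E = 11/3 = 3.6667.

3.667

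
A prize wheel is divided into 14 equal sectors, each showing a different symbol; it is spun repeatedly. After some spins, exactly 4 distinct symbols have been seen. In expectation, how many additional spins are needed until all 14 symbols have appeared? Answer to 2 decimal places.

41.01

The wait to go from k to k+1 distinct symbols is geometric with mean 14/(14-k).
Sum over k = 4,...,13: E = 14/10 + 14/9 + 14/8 + ... + 14/2 + 14/1 = 41.006.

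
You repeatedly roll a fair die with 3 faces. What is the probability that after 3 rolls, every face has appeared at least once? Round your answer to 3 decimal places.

0.222

By inclusion–exclusion over which faces are missing,
P(all seen) = Σ_{j=0}^{3} (-1)^j C(3,j)((3-j)/3)^3
= 1.0000 - 0.8889 + 0.1111 - 0.0000
= 0.2222.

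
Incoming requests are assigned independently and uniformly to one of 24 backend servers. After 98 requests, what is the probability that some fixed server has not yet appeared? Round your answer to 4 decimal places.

0.0154

On each request the fixed server fails to appear with probability 23/24.
P(still missing after 98) = (23/24)^98 = 0.01544.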